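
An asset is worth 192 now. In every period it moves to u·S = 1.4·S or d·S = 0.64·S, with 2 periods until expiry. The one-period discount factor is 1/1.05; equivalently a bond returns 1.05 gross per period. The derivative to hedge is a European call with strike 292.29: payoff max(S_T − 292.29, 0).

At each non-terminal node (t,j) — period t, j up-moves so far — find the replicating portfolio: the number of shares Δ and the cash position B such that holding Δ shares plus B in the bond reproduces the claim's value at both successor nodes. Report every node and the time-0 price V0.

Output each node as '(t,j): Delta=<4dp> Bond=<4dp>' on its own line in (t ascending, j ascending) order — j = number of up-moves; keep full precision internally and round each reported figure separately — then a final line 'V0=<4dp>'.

The replicating-portfolio and risk-neutral prices coincide; use p* = (1.05−0.64)/(1.4−0.64) = 0.5395 for the latter.
At expiry t=2: V(2,0)=0.0000, V(2,1)=0.0000, V(2,2)=84.0300
Node (1,0) S=122.8800: V=(p*·0.0000+(1−p*)·0.0000)/1.05=0.0000; Δ=(0.0000−0.0000)/(172.0320−78.6432)=0.0000; B=V−Δ·S=0.0000
Node (1,1) S=268.8000: V=(p*·84.0300+(1−p*)·0.0000)/1.05=43.1733; Δ=(84.0300−0.0000)/(376.3200−172.0320)=0.4113; B=V−Δ·S=-67.3925
Node (0,0) S=192.0000: V=(p*·43.1733+(1−p*)·0.0000)/1.05=22.1818; Δ=(43.1733−0.0000)/(268.8000−122.8800)=0.2959; B=V−Δ·S=-34.6252
Each (Δ,B) replicates both successor values, so the strategy is self-financing and V0 is arbitrage-free.

(0,0): Delta=0.2959 Bond=-34.6252
(1,0): Delta=0.0000 Bond=0.0000
(1,1): Delta=0.4113 Bond=-67.3925
V0=22.1818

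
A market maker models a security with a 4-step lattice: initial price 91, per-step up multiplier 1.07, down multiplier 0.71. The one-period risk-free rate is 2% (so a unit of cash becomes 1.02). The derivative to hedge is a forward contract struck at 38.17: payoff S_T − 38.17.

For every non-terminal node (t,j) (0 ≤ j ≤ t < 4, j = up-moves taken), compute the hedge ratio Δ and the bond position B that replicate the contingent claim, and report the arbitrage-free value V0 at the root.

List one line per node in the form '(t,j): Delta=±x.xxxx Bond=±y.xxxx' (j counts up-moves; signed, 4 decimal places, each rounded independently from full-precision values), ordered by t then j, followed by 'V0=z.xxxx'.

(0,0): Delta=1.0000 Bond=-35.2632
(1,0): Delta=1.0000 Bond=-35.9684
(1,1): Delta=1.0000 Bond=-35.9684
(2,0): Delta=1.0000 Bond=-36.6878
(2,1): Delta=1.0000 Bond=-36.6878
(2,2): Delta=1.0000 Bond=-36.6878
(3,0): Delta=1.0000 Bond=-37.4216
(3,1): Delta=1.0000 Bond=-37.4216
(3,2): Delta=1.0000 Bond=-37.4216
(3,3): Delta=1.0000 Bond=-37.4216
V0=55.7368

Under the risk-neutral measure, an up-move has probability p* = (R−d)/(u−d) = 0.8611 and values discount at R = 1.02.
Terminal payoffs: V(4,0)=-15.0454, V(4,1)=-3.3202, V(4,2)=14.3501, V(4,3)=40.9800, V(4,4)=81.1124
(3,0): S=32.5699. Δ = (V_up−V_dn)/(S_up−S_dn) = (-3.3202−-15.0454)/(34.8498−23.1246) = 1.0000. V = [p*·-3.3202 + (1−p*)·-15.0454]/1.02 = -4.8517. B = V − Δ·S = -37.4216.
(3,1): S=49.0842. Δ = (V_up−V_dn)/(S_up−S_dn) = (14.3501−-3.3202)/(52.5201−34.8498) = 1.0000. V = [p*·14.3501 + (1−p*)·-3.3202]/1.02 = 11.6626. B = V − Δ·S = -37.4216.
(3,2): S=73.9720. Δ = (V_up−V_dn)/(S_up−S_dn) = (40.9800−14.3501)/(79.1500−52.5201) = 1.0000. V = [p*·40.9800 + (1−p*)·14.3501]/1.02 = 36.5504. B = V − Δ·S = -37.4216.
(3,3): S=111.4789. Δ = (V_up−V_dn)/(S_up−S_dn) = (81.1124−40.9800)/(119.2824−79.1500) = 1.0000. V = [p*·81.1124 + (1−p*)·40.9800]/1.02 = 74.0573. B = V − Δ·S = -37.4216.
(2,0): S=45.8731. Δ = (V_up−V_dn)/(S_up−S_dn) = (11.6626−-4.8517)/(49.0842−32.5699) = 1.0000. V = [p*·11.6626 + (1−p*)·-4.8517]/1.02 = 9.1853. B = V − Δ·S = -36.6878.
(2,1): S=69.1327. Δ = (V_up−V_dn)/(S_up−S_dn) = (36.5504−11.6626)/(73.9720−49.0842) = 1.0000. V = [p*·36.5504 + (1−p*)·11.6626]/1.02 = 32.4449. B = V − Δ·S = -36.6878.
(2,2): S=104.1859. Δ = (V_up−V_dn)/(S_up−S_dn) = (74.0573−36.5504)/(111.4789−73.9720) = 1.0000. V = [p*·74.0573 + (1−p*)·36.5504]/1.02 = 67.4981. B = V − Δ·S = -36.6878.
(1,0): S=64.6100. Δ = (V_up−V_dn)/(S_up−S_dn) = (32.4449−9.1853)/(69.1327−45.8731) = 1.0000. V = [p*·32.4449 + (1−p*)·9.1853]/1.02 = 28.6416. B = V − Δ·S = -35.9684.
(1,1): S=97.3700. Δ = (V_up−V_dn)/(S_up−S_dn) = (67.4981−32.4449)/(104.1859−69.1327) = 1.0000. V = [p*·67.4981 + (1−p*)·32.4449]/1.02 = 61.4016. B = V − Δ·S = -35.9684.
(0,0): S=91.0000. Δ = (V_up−V_dn)/(S_up−S_dn) = (61.4016−28.6416)/(97.3700−64.6100) = 1.0000. V = [p*·61.4016 + (1−p*)·28.6416]/1.02 = 55.7368. B = V − Δ·S = -35.2632.
Each (Δ,B) replicates both successor values, so the strategy is self-financing and V0 is arbitrage-free.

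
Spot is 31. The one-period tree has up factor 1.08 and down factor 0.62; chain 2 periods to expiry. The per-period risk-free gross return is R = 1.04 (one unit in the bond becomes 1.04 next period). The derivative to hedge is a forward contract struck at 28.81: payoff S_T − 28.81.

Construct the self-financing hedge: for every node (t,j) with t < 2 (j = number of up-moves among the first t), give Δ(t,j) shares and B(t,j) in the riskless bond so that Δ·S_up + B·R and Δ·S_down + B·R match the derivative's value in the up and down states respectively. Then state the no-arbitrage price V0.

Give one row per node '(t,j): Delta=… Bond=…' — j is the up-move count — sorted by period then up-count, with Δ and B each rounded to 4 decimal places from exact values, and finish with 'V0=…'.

(0,0): Delta=1.0000 Bond=-26.6365
(1,0): Delta=1.0000 Bond=-27.7019
(1,1): Delta=1.0000 Bond=-27.7019
V0=4.3635

Since d<R<u, set p* = (R−d)/(u−d) = 0.9130; price each node as the discounted p*-expectation of its children.
Payoff layer (t=2): V(2,0)=-16.8936, V(2,1)=-8.0524, V(2,2)=7.3484
(1,0): S=19.2200. Δ = (V_up−V_dn)/(S_up−S_dn) = (-8.0524−-16.8936)/(20.7576−11.9164) = 1.0000. V = [p*·-8.0524 + (1−p*)·-16.8936]/1.04 = -8.4819. B = V − Δ·S = -27.7019.
(1,1): S=33.4800. Δ = (V_up−V_dn)/(S_up−S_dn) = (7.3484−-8.0524)/(36.1584−20.7576) = 1.0000. V = [p*·7.3484 + (1−p*)·-8.0524]/1.04 = 5.7781. B = V − Δ·S = -27.7019.
(0,0): S=31.0000. Δ = (V_up−V_dn)/(S_up−S_dn) = (5.7781−-8.4819)/(33.4800−19.2200) = 1.0000. V = [p*·5.7781 + (1−p*)·-8.4819]/1.04 = 4.3635. B = V − Δ·S = -26.6365.
The time-0 hedge costs 4.3635, which is the no-arbitrage price.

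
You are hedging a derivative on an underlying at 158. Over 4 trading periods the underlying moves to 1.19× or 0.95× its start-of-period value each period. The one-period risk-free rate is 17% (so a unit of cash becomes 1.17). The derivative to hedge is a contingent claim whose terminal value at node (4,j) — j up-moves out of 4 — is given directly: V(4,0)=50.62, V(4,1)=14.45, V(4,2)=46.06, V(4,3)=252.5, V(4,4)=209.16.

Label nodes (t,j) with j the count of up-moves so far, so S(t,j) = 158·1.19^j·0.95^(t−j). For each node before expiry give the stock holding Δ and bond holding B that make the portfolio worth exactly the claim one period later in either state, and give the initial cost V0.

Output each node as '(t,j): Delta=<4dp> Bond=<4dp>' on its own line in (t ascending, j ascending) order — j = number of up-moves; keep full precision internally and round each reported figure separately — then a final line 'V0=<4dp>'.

No-arbitrage ⇒ martingale measure with p* = (R−d)/(u−d) = 0.9167.
At expiry t=4: V(4,0)=50.6200, V(4,1)=14.4500, V(4,2)=46.0600, V(4,3)=252.5000, V(4,4)=209.1600
Node (3,0) S=135.4652: V=(p*·14.4500+(1−p*)·50.6200)/1.17=14.9266; Δ=(14.4500−50.6200)/(161.2036−128.6920)=-1.1125; B=V−Δ·S=165.6350
Node (3,1) S=169.6880: V=(p*·46.0600+(1−p*)·14.4500)/1.17=37.1161; Δ=(46.0600−14.4500)/(201.9288−161.2036)=0.7762; B=V−Δ·S=-94.5922
Node (3,2) S=212.5566: V=(p*·252.5000+(1−p*)·46.0600)/1.17=201.1083; Δ=(252.5000−46.0600)/(252.9424−201.9288)=4.0468; B=V−Δ·S=-659.0584
Node (3,3) S=266.2551: V=(p*·209.1600+(1−p*)·252.5000)/1.17=181.8561; Δ=(209.1600−252.5000)/(316.8436−252.9424)=-0.6782; B=V−Δ·S=362.4395
Node (2,0) S=142.5950: V=(p*·37.1161+(1−p*)·14.9266)/1.17=30.1427; Δ=(37.1161−14.9266)/(169.6881−135.4652)=0.6484; B=V−Δ·S=-62.3134
Node (2,1) S=178.6190: V=(p*·201.1083+(1−p*)·37.1161)/1.17=160.2070; Δ=(201.1083−37.1161)/(212.5566−169.6880)=3.8255; B=V−Δ·S=-523.0936
Node (2,2) S=223.7438: V=(p*·181.8561+(1−p*)·201.1083)/1.17=156.8038; Δ=(181.8561−201.1083)/(266.2551−212.5566)=-0.3585; B=V−Δ·S=237.0211
Node (1,0) S=150.1000: V=(p*·160.2070+(1−p*)·30.1427)/1.17=127.6653; Δ=(160.2070−30.1427)/(178.6190−142.5950)=3.6105; B=V−Δ·S=-414.2695
Node (1,1) S=188.0200: V=(p*·156.8038+(1−p*)·160.2070)/1.17=134.2628; Δ=(156.8038−160.2070)/(223.7438−178.6190)=-0.0754; B=V−Δ·S=148.4429
Node (0,0) S=158.0000: V=(p*·134.2628+(1−p*)·127.6653)/1.17=114.2846; Δ=(134.2628−127.6653)/(188.0200−150.1000)=0.1740; B=V−Δ·S=86.7950
Check: Δ(0,0)·S0 + B(0,0) = 114.2846 = V0.

(0,0): Delta=0.1740 Bond=86.7950
(1,0): Delta=3.6105 Bond=-414.2695
(1,1): Delta=-0.0754 Bond=148.4429
(2,0): Delta=0.6484 Bond=-62.3134
(2,1): Delta=3.8255 Bond=-523.0936
(2,2): Delta=-0.3585 Bond=237.0211
(3,0): Delta=-1.1125 Bond=165.6350
(3,1): Delta=0.7762 Bond=-94.5922
(3,2): Delta=4.0468 Bond=-659.0584
(3,3): Delta=-0.6782 Bond=362.4395
V0=114.2846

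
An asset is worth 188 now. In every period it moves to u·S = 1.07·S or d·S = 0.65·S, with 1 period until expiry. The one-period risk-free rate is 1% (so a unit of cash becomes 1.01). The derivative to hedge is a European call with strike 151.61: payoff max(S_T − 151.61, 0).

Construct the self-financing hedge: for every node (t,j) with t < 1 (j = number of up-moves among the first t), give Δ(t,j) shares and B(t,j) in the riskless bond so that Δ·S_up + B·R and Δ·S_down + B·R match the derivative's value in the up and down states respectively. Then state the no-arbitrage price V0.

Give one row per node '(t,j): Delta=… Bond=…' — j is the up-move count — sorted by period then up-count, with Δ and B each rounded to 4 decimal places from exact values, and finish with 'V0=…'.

Under the risk-neutral measure, an up-move has probability p* = (R−d)/(u−d) = 0.8571 and values discount at R = 1.01.
Terminal payoffs: V(1,0)=0.0000, V(1,1)=49.5500
  t=0,j=0: stock 188.0000 → up 201.1600 (V=49.5500), down 122.2000 (V=0.0000). Price 42.0509; hedge Δ=0.6275, bond B=-75.9253.
Check: Δ(0,0)·S0 + B(0,0) = 42.0509 = V0.

(0,0): Delta=0.6275 Bond=-75.9253
V0=42.0509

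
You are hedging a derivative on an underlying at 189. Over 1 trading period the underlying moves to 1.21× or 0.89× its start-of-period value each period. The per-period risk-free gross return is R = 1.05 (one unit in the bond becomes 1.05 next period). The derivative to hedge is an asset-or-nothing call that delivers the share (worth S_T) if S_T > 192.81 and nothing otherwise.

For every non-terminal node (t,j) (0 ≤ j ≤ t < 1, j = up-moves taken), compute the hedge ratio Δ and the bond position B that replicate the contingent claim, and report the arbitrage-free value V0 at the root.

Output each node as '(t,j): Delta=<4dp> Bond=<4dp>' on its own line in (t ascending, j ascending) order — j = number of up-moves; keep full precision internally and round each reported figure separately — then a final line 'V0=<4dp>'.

(0,0): Delta=3.7813 Bond=-605.7563
V0=108.9000

Risk-neutral probability p* = (R−d)/(u−d) = (1.05−0.89)/(1.21−0.89) = 0.5000.
Terminal values V(1,·): V(1,0)=0.0000, V(1,1)=228.6900
  t=0,j=0: stock 189.0000 → up 228.6900 (V=228.6900), down 168.2100 (V=0.0000). Price 108.9000; hedge Δ=3.7813, bond B=-605.7563.
Each (Δ,B) replicates both successor values, so the strategy is self-financing and V0 is arbitrage-free.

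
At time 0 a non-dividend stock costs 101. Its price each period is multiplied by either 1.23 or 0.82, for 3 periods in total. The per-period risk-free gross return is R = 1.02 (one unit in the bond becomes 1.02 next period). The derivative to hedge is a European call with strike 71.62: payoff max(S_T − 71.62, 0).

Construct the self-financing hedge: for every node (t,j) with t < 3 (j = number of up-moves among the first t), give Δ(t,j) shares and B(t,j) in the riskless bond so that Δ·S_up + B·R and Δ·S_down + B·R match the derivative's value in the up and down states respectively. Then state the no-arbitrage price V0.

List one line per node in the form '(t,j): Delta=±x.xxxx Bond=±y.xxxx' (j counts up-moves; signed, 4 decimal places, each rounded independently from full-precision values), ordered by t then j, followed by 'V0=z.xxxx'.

Under the risk-neutral measure, an up-move has probability p* = (R−d)/(u−d) = 0.4878 and values discount at R = 1.02.
Payoff layer (t=3): V(3,0)=0.0000, V(3,1)=11.9123, V(3,2)=53.6784, V(3,3)=116.3276
(2,0): S=67.9124. Δ = (V_up−V_dn)/(S_up−S_dn) = (11.9123−0.0000)/(83.5323−55.6882) = 0.4278. V = [p*·11.9123 + (1−p*)·0.0000]/1.02 = 5.6969. B = V − Δ·S = -23.3574.
(2,1): S=101.8686. Δ = (V_up−V_dn)/(S_up−S_dn) = (53.6784−11.9123)/(125.2984−83.5323) = 1.0000. V = [p*·53.6784 + (1−p*)·11.9123]/1.02 = 31.6529. B = V − Δ·S = -70.2157.
(2,2): S=152.8029. Δ = (V_up−V_dn)/(S_up−S_dn) = (116.3276−53.6784)/(187.9476−125.2984) = 1.0000. V = [p*·116.3276 + (1−p*)·53.6784]/1.02 = 82.5872. B = V − Δ·S = -70.2157.
(1,0): S=82.8200. Δ = (V_up−V_dn)/(S_up−S_dn) = (31.6529−5.6969)/(101.8686−67.9124) = 0.7644. V = [p*·31.6529 + (1−p*)·5.6969]/1.02 = 17.9984. B = V − Δ·S = -45.3089.
(1,1): S=124.2300. Δ = (V_up−V_dn)/(S_up−S_dn) = (82.5872−31.6529)/(152.8029−101.8686) = 1.0000. V = [p*·82.5872 + (1−p*)·31.6529]/1.02 = 55.3911. B = V − Δ·S = -68.8389.
(0,0): S=101.0000. Δ = (V_up−V_dn)/(S_up−S_dn) = (55.3911−17.9984)/(124.2300−82.8200) = 0.9030. V = [p*·55.3911 + (1−p*)·17.9984]/1.02 = 35.5282. B = V − Δ·S = -55.6735.
Check: Δ(0,0)·S0 + B(0,0) = 35.5282 = V0.

(0,0): Delta=0.9030 Bond=-55.6735
(1,0): Delta=0.7644 Bond=-45.3089
(1,1): Delta=1.0000 Bond=-68.8389
(2,0): Delta=0.4278 Bond=-23.3574
(2,1): Delta=1.0000 Bond=-70.2157
(2,2): Delta=1.0000 Bond=-70.2157
V0=35.5282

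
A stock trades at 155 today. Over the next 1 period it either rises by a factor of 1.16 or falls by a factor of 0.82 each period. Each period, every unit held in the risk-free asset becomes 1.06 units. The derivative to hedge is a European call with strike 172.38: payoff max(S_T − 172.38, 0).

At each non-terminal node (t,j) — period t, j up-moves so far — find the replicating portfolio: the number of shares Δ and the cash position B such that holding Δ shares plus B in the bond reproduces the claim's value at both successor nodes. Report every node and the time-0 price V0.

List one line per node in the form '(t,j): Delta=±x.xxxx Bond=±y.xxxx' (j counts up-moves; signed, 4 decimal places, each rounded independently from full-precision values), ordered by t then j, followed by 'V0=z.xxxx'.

(0,0): Delta=0.1408 Bond=-16.8824
V0=4.9412

The replicating-portfolio and risk-neutral prices coincide; use p* = (1.06−0.82)/(1.16−0.82) = 0.7059 for the latter.
At expiry t=1: V(1,0)=0.0000, V(1,1)=7.4200
Node (0,0) S=155.0000: V=(p*·7.4200+(1−p*)·0.0000)/1.06=4.9412; Δ=(7.4200−0.0000)/(179.8000−127.1000)=0.1408; B=V−Δ·S=-16.8824
Self-financing check: at every node Δ·S+B equals the discounted successor values.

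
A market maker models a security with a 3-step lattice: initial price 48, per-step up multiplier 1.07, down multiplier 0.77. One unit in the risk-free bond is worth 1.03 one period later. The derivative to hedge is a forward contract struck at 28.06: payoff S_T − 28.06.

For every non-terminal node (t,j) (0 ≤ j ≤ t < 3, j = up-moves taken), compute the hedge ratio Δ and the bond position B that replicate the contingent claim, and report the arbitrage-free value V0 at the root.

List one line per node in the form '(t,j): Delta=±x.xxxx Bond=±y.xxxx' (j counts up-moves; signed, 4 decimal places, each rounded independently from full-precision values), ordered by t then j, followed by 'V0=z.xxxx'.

(0,0): Delta=1.0000 Bond=-25.6789
(1,0): Delta=1.0000 Bond=-26.4492
(1,1): Delta=1.0000 Bond=-26.4492
(2,0): Delta=1.0000 Bond=-27.2427
(2,1): Delta=1.0000 Bond=-27.2427
(2,2): Delta=1.0000 Bond=-27.2427
V0=22.3211

Risk-neutral probability p* = (R−d)/(u−d) = (1.03−0.77)/(1.07−0.77) = 0.8667.
Terminal payoffs: V(3,0)=-6.1464, V(3,1)=2.3913, V(3,2)=14.2555, V(3,3)=30.7421
(2,0): S=28.4592. Δ = (V_up−V_dn)/(S_up−S_dn) = (2.3913−-6.1464)/(30.4513−21.9136) = 1.0000. V = [p*·2.3913 + (1−p*)·-6.1464]/1.03 = 1.2165. B = V − Δ·S = -27.2427.
(2,1): S=39.5472. Δ = (V_up−V_dn)/(S_up−S_dn) = (14.2555−2.3913)/(42.3155−30.4513) = 1.0000. V = [p*·14.2555 + (1−p*)·2.3913]/1.03 = 12.3045. B = V − Δ·S = -27.2427.
(2,2): S=54.9552. Δ = (V_up−V_dn)/(S_up−S_dn) = (30.7421−14.2555)/(58.8021−42.3155) = 1.0000. V = [p*·30.7421 + (1−p*)·14.2555]/1.03 = 27.7125. B = V − Δ·S = -27.2427.
(1,0): S=36.9600. Δ = (V_up−V_dn)/(S_up−S_dn) = (12.3045−1.2165)/(39.5472−28.4592) = 1.0000. V = [p*·12.3045 + (1−p*)·1.2165]/1.03 = 10.5108. B = V − Δ·S = -26.4492.
(1,1): S=51.3600. Δ = (V_up−V_dn)/(S_up−S_dn) = (27.7125−12.3045)/(54.9552−39.5472) = 1.0000. V = [p*·27.7125 + (1−p*)·12.3045]/1.03 = 24.9108. B = V − Δ·S = -26.4492.
(0,0): S=48.0000. Δ = (V_up−V_dn)/(S_up−S_dn) = (24.9108−10.5108)/(51.3600−36.9600) = 1.0000. V = [p*·24.9108 + (1−p*)·10.5108]/1.03 = 22.3211. B = V − Δ·S = -25.6789.
Self-financing check: at every node Δ·S+B equals the discounted successor values.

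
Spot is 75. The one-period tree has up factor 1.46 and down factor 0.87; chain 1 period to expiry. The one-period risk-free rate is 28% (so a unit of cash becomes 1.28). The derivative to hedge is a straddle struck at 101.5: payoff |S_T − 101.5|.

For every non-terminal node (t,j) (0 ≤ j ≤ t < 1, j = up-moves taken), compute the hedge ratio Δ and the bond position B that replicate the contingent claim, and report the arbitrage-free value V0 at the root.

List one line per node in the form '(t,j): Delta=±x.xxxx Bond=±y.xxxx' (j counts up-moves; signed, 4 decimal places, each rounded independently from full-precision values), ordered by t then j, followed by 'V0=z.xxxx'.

Risk-neutral probability p* = (R−d)/(u−d) = (1.28−0.87)/(1.46−0.87) = 0.6949.
Payoff layer (t=1): V(1,0)=36.2500, V(1,1)=8.0000
  t=0,j=0: stock 75.0000 → up 109.5000 (V=8.0000), down 65.2500 (V=36.2500). Price 12.9833; hedge Δ=-0.6384, bond B=60.8647.
Each (Δ,B) replicates both successor values, so the strategy is self-financing and V0 is arbitrage-free.

(0,0): Delta=-0.6384 Bond=60.8647
V0=12.9833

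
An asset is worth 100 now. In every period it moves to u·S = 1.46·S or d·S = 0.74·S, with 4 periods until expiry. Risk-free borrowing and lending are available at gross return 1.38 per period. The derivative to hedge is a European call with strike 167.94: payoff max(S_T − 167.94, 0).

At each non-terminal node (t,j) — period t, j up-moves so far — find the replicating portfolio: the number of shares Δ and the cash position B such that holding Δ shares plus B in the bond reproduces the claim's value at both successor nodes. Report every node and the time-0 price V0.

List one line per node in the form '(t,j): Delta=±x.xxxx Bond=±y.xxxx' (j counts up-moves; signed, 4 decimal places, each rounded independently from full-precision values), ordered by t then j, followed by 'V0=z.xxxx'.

(0,0): Delta=0.9185 Bond=-37.1765
(1,0): Delta=0.4856 Bond=-19.2686
(1,1): Delta=0.9459 Bond=-55.3079
(2,0): Delta=0.0000 Bond=0.0000
(2,1): Delta=0.5163 Bond=-29.9145
(2,2): Delta=0.9731 Bond=-82.1262
(3,0): Delta=0.0000 Bond=0.0000
(3,1): Delta=0.0000 Bond=0.0000
(3,2): Delta=0.5491 Bond=-46.4422
(3,3): Delta=1.0000 Bond=-121.6957
V0=54.6725

The replicating-portfolio and risk-neutral prices coincide; use p* = (1.38−0.74)/(1.46−0.74) = 0.8889 for the latter.
At expiry t=4: V(4,0)=0.0000, V(4,1)=0.0000, V(4,2)=0.0000, V(4,3)=62.3581, V(4,4)=286.4319
(3,0): S=40.5224. Δ = (V_up−V_dn)/(S_up−S_dn) = (0.0000−0.0000)/(59.1627−29.9866) = 0.0000. V = [p*·0.0000 + (1−p*)·0.0000]/1.38 = 0.0000. B = V − Δ·S = 0.0000.
(3,1): S=79.9496. Δ = (V_up−V_dn)/(S_up−S_dn) = (0.0000−0.0000)/(116.7264−59.1627) = 0.0000. V = [p*·0.0000 + (1−p*)·0.0000]/1.38 = 0.0000. B = V − Δ·S = 0.0000.
(3,2): S=157.7384. Δ = (V_up−V_dn)/(S_up−S_dn) = (62.3581−0.0000)/(230.2981−116.7264) = 0.5491. V = [p*·62.3581 + (1−p*)·0.0000]/1.38 = 40.1662. B = V − Δ·S = -46.4422.
(3,3): S=311.2136. Δ = (V_up−V_dn)/(S_up−S_dn) = (286.4319−62.3581)/(454.3719−230.2981) = 1.0000. V = [p*·286.4319 + (1−p*)·62.3581]/1.38 = 189.5179. B = V − Δ·S = -121.6957.
(2,0): S=54.7600. Δ = (V_up−V_dn)/(S_up−S_dn) = (0.0000−0.0000)/(79.9496−40.5224) = 0.0000. V = [p*·0.0000 + (1−p*)·0.0000]/1.38 = 0.0000. B = V − Δ·S = 0.0000.
(2,1): S=108.0400. Δ = (V_up−V_dn)/(S_up−S_dn) = (40.1662−0.0000)/(157.7384−79.9496) = 0.5163. V = [p*·40.1662 + (1−p*)·0.0000]/1.38 = 25.8720. B = V − Δ·S = -29.9145.
(2,2): S=213.1600. Δ = (V_up−V_dn)/(S_up−S_dn) = (189.5179−40.1662)/(311.2136−157.7384) = 0.9731. V = [p*·189.5179 + (1−p*)·40.1662]/1.38 = 125.3067. B = V − Δ·S = -82.1262.
(1,0): S=74.0000. Δ = (V_up−V_dn)/(S_up−S_dn) = (25.8720−0.0000)/(108.0400−54.7600) = 0.4856. V = [p*·25.8720 + (1−p*)·0.0000]/1.38 = 16.6647. B = V − Δ·S = -19.2686.
(1,1): S=146.0000. Δ = (V_up−V_dn)/(S_up−S_dn) = (125.3067−25.8720)/(213.1600−108.0400) = 0.9459. V = [p*·125.3067 + (1−p*)·25.8720]/1.38 = 82.7960. B = V − Δ·S = -55.3079.
(0,0): S=100.0000. Δ = (V_up−V_dn)/(S_up−S_dn) = (82.7960−16.6647)/(146.0000−74.0000) = 0.9185. V = [p*·82.7960 + (1−p*)·16.6647]/1.38 = 54.6725. B = V − Δ·S = -37.1765.
Each (Δ,B) replicates both successor values, so the strategy is self-financing and V0 is arbitrage-free.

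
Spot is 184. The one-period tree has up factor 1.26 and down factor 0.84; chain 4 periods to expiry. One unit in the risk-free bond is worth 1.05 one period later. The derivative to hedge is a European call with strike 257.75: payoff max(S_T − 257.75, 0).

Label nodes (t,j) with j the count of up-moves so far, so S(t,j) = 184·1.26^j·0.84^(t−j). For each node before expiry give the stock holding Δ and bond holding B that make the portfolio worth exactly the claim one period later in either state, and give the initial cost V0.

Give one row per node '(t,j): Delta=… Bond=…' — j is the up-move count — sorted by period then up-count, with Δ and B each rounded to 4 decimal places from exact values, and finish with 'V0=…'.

(0,0): Delta=0.4316 Bond=-58.2390
(1,0): Delta=0.1796 Bond=-22.2128
(1,1): Delta=0.5995 Bond=-100.0891
(2,0): Delta=0.0000 Bond=0.0000
(2,1): Delta=0.2994 Bond=-46.6468
(2,2): Delta=0.7996 Bond=-163.5402
(3,0): Delta=0.0000 Bond=0.0000
(3,1): Delta=0.0000 Bond=0.0000
(3,2): Delta=0.4990 Bond=-97.9583
(3,3): Delta=1.0000 Bond=-245.4762
V0=21.1707

Since d<R<u, set p* = (R−d)/(u−d) = 0.5000; price each node as the discounted p*-expectation of its children.
Terminal values V(4,·): V(4,0)=0.0000, V(4,1)=0.0000, V(4,2)=0.0000, V(4,3)=51.4281, V(4,4)=206.0172
Node (3,0) S=109.0575: V=(p*·0.0000+(1−p*)·0.0000)/1.05=0.0000; Δ=(0.0000−0.0000)/(137.4125−91.6083)=0.0000; B=V−Δ·S=0.0000
Node (3,1) S=163.5863: V=(p*·0.0000+(1−p*)·0.0000)/1.05=0.0000; Δ=(0.0000−0.0000)/(206.1187−137.4125)=0.0000; B=V−Δ·S=0.0000
Node (3,2) S=245.3795: V=(p*·51.4281+(1−p*)·0.0000)/1.05=24.4896; Δ=(51.4281−0.0000)/(309.1781−206.1187)=0.4990; B=V−Δ·S=-97.9583
Node (3,3) S=368.0692: V=(p*·206.0172+(1−p*)·51.4281)/1.05=122.5930; Δ=(206.0172−51.4281)/(463.7672−309.1781)=1.0000; B=V−Δ·S=-245.4762
Node (2,0) S=129.8304: V=(p*·0.0000+(1−p*)·0.0000)/1.05=0.0000; Δ=(0.0000−0.0000)/(163.5863−109.0575)=0.0000; B=V−Δ·S=0.0000
Node (2,1) S=194.7456: V=(p*·24.4896+(1−p*)·0.0000)/1.05=11.6617; Δ=(24.4896−0.0000)/(245.3795−163.5863)=0.2994; B=V−Δ·S=-46.6468
Node (2,2) S=292.1184: V=(p*·122.5930+(1−p*)·24.4896)/1.05=70.0393; Δ=(122.5930−24.4896)/(368.0692−245.3795)=0.7996; B=V−Δ·S=-163.5402
Node (1,0) S=154.5600: V=(p*·11.6617+(1−p*)·0.0000)/1.05=5.5532; Δ=(11.6617−0.0000)/(194.7456−129.8304)=0.1796; B=V−Δ·S=-22.2128
Node (1,1) S=231.8400: V=(p*·70.0393+(1−p*)·11.6617)/1.05=38.9052; Δ=(70.0393−11.6617)/(292.1184−194.7456)=0.5995; B=V−Δ·S=-100.0891
Node (0,0) S=184.0000: V=(p*·38.9052+(1−p*)·5.5532)/1.05=21.1707; Δ=(38.9052−5.5532)/(231.8400−154.5600)=0.4316; B=V−Δ·S=-58.2390
The time-0 hedge costs 21.1707, which is the no-arbitrage price.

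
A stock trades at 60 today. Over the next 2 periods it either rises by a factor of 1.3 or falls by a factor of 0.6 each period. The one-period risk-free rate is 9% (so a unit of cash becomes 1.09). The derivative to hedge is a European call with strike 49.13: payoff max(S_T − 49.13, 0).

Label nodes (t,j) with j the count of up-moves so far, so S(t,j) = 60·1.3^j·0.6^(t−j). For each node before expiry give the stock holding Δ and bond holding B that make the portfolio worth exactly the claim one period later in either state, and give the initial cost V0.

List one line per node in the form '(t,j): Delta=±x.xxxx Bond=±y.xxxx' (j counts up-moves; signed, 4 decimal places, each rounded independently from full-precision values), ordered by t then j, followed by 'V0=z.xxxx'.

The replicating-portfolio and risk-neutral prices coincide; use p* = (1.09−0.6)/(1.3−0.6) = 0.7000 for the latter.
Terminal values V(2,·): V(2,0)=0.0000, V(2,1)=0.0000, V(2,2)=52.2700
  t=1,j=0: stock 36.0000 → up 46.8000 (V=0.0000), down 21.6000 (V=0.0000). Price 0.0000; hedge Δ=0.0000, bond B=0.0000.
  t=1,j=1: stock 78.0000 → up 101.4000 (V=52.2700), down 46.8000 (V=0.0000). Price 33.5679; hedge Δ=0.9573, bond B=-41.1035.
  t=0,j=0: stock 60.0000 → up 78.0000 (V=33.5679), down 36.0000 (V=0.0000). Price 21.5574; hedge Δ=0.7992, bond B=-26.3968.
Each (Δ,B) replicates both successor values, so the strategy is self-financing and V0 is arbitrage-free.

(0,0): Delta=0.7992 Bond=-26.3968
(1,0): Delta=0.0000 Bond=0.0000
(1,1): Delta=0.9573 Bond=-41.1035
V0=21.5574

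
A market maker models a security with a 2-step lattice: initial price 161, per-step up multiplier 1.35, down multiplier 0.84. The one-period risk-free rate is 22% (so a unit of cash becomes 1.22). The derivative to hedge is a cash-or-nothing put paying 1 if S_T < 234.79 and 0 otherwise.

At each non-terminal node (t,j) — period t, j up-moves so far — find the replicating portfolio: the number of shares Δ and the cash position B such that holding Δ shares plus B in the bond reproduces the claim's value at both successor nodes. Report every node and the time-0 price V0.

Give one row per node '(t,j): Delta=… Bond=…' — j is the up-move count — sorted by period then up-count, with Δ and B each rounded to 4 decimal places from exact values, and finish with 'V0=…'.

(0,0): Delta=-0.0074 Bond=1.4964
(1,0): Delta=0.0000 Bond=0.8197
(1,1): Delta=-0.0090 Bond=2.1697
V0=0.2989

Since d<R<u, set p* = (R−d)/(u−d) = 0.7451; price each node as the discounted p*-expectation of its children.
Payoff layer (t=2): V(2,0)=1.0000, V(2,1)=1.0000, V(2,2)=0.0000
  t=1,j=0: stock 135.2400 → up 182.5740 (V=1.0000), down 113.6016 (V=1.0000). Price 0.8197; hedge Δ=0.0000, bond B=0.8197.
  t=1,j=1: stock 217.3500 → up 293.4225 (V=0.0000), down 182.5740 (V=1.0000). Price 0.2089; hedge Δ=-0.0090, bond B=2.1697.
  t=0,j=0: stock 161.0000 → up 217.3500 (V=0.2089), down 135.2400 (V=0.8197). Price 0.2989; hedge Δ=-0.0074, bond B=1.4964.
Check: Δ(0,0)·S0 + B(0,0) = 0.2989 = V0.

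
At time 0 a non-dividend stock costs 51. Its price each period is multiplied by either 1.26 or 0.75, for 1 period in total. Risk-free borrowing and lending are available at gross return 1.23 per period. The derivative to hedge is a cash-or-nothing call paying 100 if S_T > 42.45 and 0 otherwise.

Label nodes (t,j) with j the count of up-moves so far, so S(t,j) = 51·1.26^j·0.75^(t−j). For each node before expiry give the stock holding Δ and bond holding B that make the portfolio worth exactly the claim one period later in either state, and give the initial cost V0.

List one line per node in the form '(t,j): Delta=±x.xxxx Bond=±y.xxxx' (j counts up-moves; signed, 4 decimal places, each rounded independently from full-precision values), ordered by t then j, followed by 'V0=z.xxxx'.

(0,0): Delta=3.8447 Bond=-119.5600
V0=76.5184

The replicating-portfolio and risk-neutral prices coincide; use p* = (1.23−0.75)/(1.26−0.75) = 0.9412 for the latter.
Payoff layer (t=1): V(1,0)=0.0000, V(1,1)=100.0000
Node (0,0) S=51.0000: V=(p*·100.0000+(1−p*)·0.0000)/1.23=76.5184; Δ=(100.0000−0.0000)/(64.2600−38.2500)=3.8447; B=V−Δ·S=-119.5600
Each (Δ,B) replicates both successor values, so the strategy is self-financing and V0 is arbitrage-free.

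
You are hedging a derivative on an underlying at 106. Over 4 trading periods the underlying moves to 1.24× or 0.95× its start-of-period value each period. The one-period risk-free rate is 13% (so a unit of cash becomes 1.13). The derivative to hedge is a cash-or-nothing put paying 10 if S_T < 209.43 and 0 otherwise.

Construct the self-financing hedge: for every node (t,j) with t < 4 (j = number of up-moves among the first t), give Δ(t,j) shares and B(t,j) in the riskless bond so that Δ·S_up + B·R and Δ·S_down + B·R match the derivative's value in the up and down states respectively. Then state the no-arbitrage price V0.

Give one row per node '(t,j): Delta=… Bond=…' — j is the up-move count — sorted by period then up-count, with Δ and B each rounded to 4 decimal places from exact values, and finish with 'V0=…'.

(0,0): Delta=-0.0539 Bond=10.9375
(1,0): Delta=0.0000 Bond=6.9305
(1,1): Delta=-0.0792 Bond=15.6771
(2,0): Delta=0.0000 Bond=7.8315
(2,1): Delta=0.0000 Bond=7.8315
(2,2): Delta=-0.1162 Bond=23.7551
(3,0): Delta=0.0000 Bond=8.8496
(3,1): Delta=0.0000 Bond=8.8496
(3,2): Delta=0.0000 Bond=8.8496
(3,3): Delta=-0.1706 Bond=37.8395
V0=5.2229

Risk-neutral probability p* = (R−d)/(u−d) = (1.13−0.95)/(1.24−0.95) = 0.6207.
Payoff layer (t=4): V(4,0)=10.0000, V(4,1)=10.0000, V(4,2)=10.0000, V(4,3)=10.0000, V(4,4)=0.0000
Node (3,0) S=90.8817: V=(p*·10.0000+(1−p*)·10.0000)/1.13=8.8496; Δ=(10.0000−10.0000)/(112.6934−86.3377)=0.0000; B=V−Δ·S=8.8496
Node (3,1) S=118.6246: V=(p*·10.0000+(1−p*)·10.0000)/1.13=8.8496; Δ=(10.0000−10.0000)/(147.0945−112.6934)=0.0000; B=V−Δ·S=8.8496
Node (3,2) S=154.8363: V=(p*·10.0000+(1−p*)·10.0000)/1.13=8.8496; Δ=(10.0000−10.0000)/(191.9970−147.0945)=0.0000; B=V−Δ·S=8.8496
Node (3,3) S=202.1021: V=(p*·0.0000+(1−p*)·10.0000)/1.13=3.3567; Δ=(0.0000−10.0000)/(250.6067−191.9970)=-0.1706; B=V−Δ·S=37.8395
Node (2,0) S=95.6650: V=(p*·8.8496+(1−p*)·8.8496)/1.13=7.8315; Δ=(8.8496−8.8496)/(118.6246−90.8817)=0.0000; B=V−Δ·S=7.8315
Node (2,1) S=124.8680: V=(p*·8.8496+(1−p*)·8.8496)/1.13=7.8315; Δ=(8.8496−8.8496)/(154.8363−118.6246)=0.0000; B=V−Δ·S=7.8315
Node (2,2) S=162.9856: V=(p*·3.3567+(1−p*)·8.8496)/1.13=4.8144; Δ=(3.3567−8.8496)/(202.1021−154.8363)=-0.1162; B=V−Δ·S=23.7551
Node (1,0) S=100.7000: V=(p*·7.8315+(1−p*)·7.8315)/1.13=6.9305; Δ=(7.8315−7.8315)/(124.8680−95.6650)=0.0000; B=V−Δ·S=6.9305
Node (1,1) S=131.4400: V=(p*·4.8144+(1−p*)·7.8315)/1.13=5.2733; Δ=(4.8144−7.8315)/(162.9856−124.8680)=-0.0792; B=V−Δ·S=15.6771
Node (0,0) S=106.0000: V=(p*·5.2733+(1−p*)·6.9305)/1.13=5.2229; Δ=(5.2733−6.9305)/(131.4400−100.7000)=-0.0539; B=V−Δ·S=10.9375
Each (Δ,B) replicates both successor values, so the strategy is self-financing and V0 is arbitrage-free.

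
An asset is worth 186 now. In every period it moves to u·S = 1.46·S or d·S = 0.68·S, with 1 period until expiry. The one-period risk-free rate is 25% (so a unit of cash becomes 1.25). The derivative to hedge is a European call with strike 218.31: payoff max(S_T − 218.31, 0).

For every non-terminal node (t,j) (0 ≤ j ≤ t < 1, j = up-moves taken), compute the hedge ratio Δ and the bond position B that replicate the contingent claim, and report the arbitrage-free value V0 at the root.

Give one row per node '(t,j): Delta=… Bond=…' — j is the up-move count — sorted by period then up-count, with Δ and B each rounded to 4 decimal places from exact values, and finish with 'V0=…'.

Under the risk-neutral measure, an up-move has probability p* = (R−d)/(u−d) = 0.7308 and values discount at R = 1.25.
Terminal payoffs: V(1,0)=0.0000, V(1,1)=53.2500
Node (0,0) S=186.0000: V=(p*·53.2500+(1−p*)·0.0000)/1.25=31.1308; Δ=(53.2500−0.0000)/(271.5600−126.4800)=0.3670; B=V−Δ·S=-37.1385
Root portfolio cost Δ·186+B reproduces V0=31.1308.

(0,0): Delta=0.3670 Bond=-37.1385
V0=31.1308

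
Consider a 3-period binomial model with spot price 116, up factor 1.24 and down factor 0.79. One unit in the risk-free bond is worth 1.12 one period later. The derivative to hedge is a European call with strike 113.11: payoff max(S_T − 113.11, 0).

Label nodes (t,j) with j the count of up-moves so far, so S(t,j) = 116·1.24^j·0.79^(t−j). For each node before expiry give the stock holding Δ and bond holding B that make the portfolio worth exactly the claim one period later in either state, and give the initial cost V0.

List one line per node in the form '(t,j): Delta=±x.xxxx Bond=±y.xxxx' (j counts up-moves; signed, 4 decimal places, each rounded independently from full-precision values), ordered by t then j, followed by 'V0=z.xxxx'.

Since d<R<u, set p* = (R−d)/(u−d) = 0.7333; price each node as the discounted p*-expectation of its children.
At expiry t=3: V(3,0)=0.0000, V(3,1)=0.0000, V(3,2)=27.7957, V(3,3)=108.0584
  t=2,j=0: stock 72.3956 → up 89.7705 (V=0.0000), down 57.1925 (V=0.0000). Price 0.0000; hedge Δ=0.0000, bond B=0.0000.
  t=2,j=1: stock 113.6336 → up 140.9057 (V=27.7957), down 89.7705 (V=0.0000). Price 18.1995; hedge Δ=0.5436, bond B=-43.5686.
  t=2,j=2: stock 178.3616 → up 221.1684 (V=108.0584), down 140.9057 (V=27.7957). Price 77.3705; hedge Δ=1.0000, bond B=-100.9911.
  t=1,j=0: stock 91.6400 → up 113.6336 (V=18.1995), down 72.3956 (V=0.0000). Price 11.9164; hedge Δ=0.4413, bond B=-28.5271.
  t=1,j=1: stock 143.8400 → up 178.3616 (V=77.3705), down 113.6336 (V=18.1995). Price 54.9925; hedge Δ=0.9141, bond B=-76.4986.
  t=0,j=0: stock 116.0000 → up 143.8400 (V=54.9925), down 91.6400 (V=11.9164). Price 38.8442; hedge Δ=0.8252, bond B=-56.8805.
The time-0 hedge costs 38.8442, which is the no-arbitrage price.

(0,0): Delta=0.8252 Bond=-56.8805
(1,0): Delta=0.4413 Bond=-28.5271
(1,1): Delta=0.9141 Bond=-76.4986
(2,0): Delta=0.0000 Bond=0.0000
(2,1): Delta=0.5436 Bond=-43.5686
(2,2): Delta=1.0000 Bond=-100.9911
V0=38.8442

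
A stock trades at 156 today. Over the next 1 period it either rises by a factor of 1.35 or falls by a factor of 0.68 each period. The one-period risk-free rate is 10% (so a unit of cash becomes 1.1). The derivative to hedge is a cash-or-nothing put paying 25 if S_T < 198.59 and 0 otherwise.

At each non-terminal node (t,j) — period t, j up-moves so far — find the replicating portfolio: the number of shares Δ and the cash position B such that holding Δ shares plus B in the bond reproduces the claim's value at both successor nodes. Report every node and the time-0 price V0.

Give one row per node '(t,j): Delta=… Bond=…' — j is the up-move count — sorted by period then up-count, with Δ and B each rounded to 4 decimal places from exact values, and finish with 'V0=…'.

(0,0): Delta=-0.2392 Bond=45.7938
V0=8.4803

Since d<R<u, set p* = (R−d)/(u−d) = 0.6269; price each node as the discounted p*-expectation of its children.
At expiry t=1: V(1,0)=25.0000, V(1,1)=0.0000
Node (0,0) S=156.0000: V=(p*·0.0000+(1−p*)·25.0000)/1.1=8.4803; Δ=(0.0000−25.0000)/(210.6000−106.0800)=-0.2392; B=V−Δ·S=45.7938
The time-0 hedge costs 8.4803, which is the no-arbitrage price.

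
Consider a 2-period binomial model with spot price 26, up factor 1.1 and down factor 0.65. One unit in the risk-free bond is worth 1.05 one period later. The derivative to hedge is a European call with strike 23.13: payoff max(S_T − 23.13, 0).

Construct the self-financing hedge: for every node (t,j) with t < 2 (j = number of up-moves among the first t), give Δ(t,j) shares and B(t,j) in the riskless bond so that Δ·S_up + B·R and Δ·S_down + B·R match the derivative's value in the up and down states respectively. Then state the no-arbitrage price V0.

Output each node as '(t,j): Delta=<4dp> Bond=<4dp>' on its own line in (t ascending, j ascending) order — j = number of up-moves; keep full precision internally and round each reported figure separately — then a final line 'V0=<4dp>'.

(0,0): Delta=0.6027 Bond=-9.7010
(1,0): Delta=0.0000 Bond=0.0000
(1,1): Delta=0.6472 Bond=-11.4593
V0=5.9698

No-arbitrage ⇒ martingale measure with p* = (R−d)/(u−d) = 0.8889.
Terminal payoffs: V(2,0)=0.0000, V(2,1)=0.0000, V(2,2)=8.3300
Node (1,0) S=16.9000: V=(p*·0.0000+(1−p*)·0.0000)/1.05=0.0000; Δ=(0.0000−0.0000)/(18.5900−10.9850)=0.0000; B=V−Δ·S=0.0000
Node (1,1) S=28.6000: V=(p*·8.3300+(1−p*)·0.0000)/1.05=7.0519; Δ=(8.3300−0.0000)/(31.4600−18.5900)=0.6472; B=V−Δ·S=-11.4593
Node (0,0) S=26.0000: V=(p*·7.0519+(1−p*)·0.0000)/1.05=5.9698; Δ=(7.0519−0.0000)/(28.6000−16.9000)=0.6027; B=V−Δ·S=-9.7010
The time-0 hedge costs 5.9698, which is the no-arbitrage price.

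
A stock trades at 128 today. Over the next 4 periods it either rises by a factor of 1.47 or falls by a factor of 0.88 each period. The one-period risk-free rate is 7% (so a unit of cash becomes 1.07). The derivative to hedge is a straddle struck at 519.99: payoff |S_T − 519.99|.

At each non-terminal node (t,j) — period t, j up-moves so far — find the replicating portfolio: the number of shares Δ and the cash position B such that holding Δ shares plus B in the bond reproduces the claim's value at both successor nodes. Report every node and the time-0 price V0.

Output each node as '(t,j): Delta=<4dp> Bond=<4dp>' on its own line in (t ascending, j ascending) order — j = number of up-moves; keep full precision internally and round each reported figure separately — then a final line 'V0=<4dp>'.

(0,0): Delta=-0.9439 Bond=390.7921
(1,0): Delta=-1.0000 Bond=424.4667
(1,1): Delta=-0.8732 Bond=404.8440
(2,0): Delta=-1.0000 Bond=454.1794
(2,1): Delta=-1.0000 Bond=454.1794
(2,2): Delta=-0.7134 Bond=388.9804
(3,0): Delta=-1.0000 Bond=485.9720
(3,1): Delta=-1.0000 Bond=485.9720
(3,2): Delta=-1.0000 Bond=485.9720
(3,3): Delta=-0.3522 Bond=269.3396
V0=269.9730

Since d<R<u, set p* = (R−d)/(u−d) = 0.3220; price each node as the discounted p*-expectation of its children.
Terminal values V(4,·): V(4,0)=443.2290, V(4,1)=391.7642, V(4,2)=305.7947, V(4,3)=162.1864, V(4,4)=77.7046
Node (3,0) S=87.2284: V=(p*·391.7642+(1−p*)·443.2290)/1.07=398.7435; Δ=(391.7642−443.2290)/(128.2258−76.7610)=-1.0000; B=V−Δ·S=485.9720
Node (3,1) S=145.7111: V=(p*·305.7947+(1−p*)·391.7642)/1.07=340.2609; Δ=(305.7947−391.7642)/(214.1953−128.2258)=-1.0000; B=V−Δ·S=485.9720
Node (3,2) S=243.4038: V=(p*·162.1864+(1−p*)·305.7947)/1.07=242.5682; Δ=(162.1864−305.7947)/(357.8036−214.1953)=-1.0000; B=V−Δ·S=485.9720
Node (3,3) S=406.5949: V=(p*·77.7046+(1−p*)·162.1864)/1.07=126.1499; Δ=(77.7046−162.1864)/(597.6946−357.8036)=-0.3522; B=V−Δ·S=269.3396
Node (2,0) S=99.1232: V=(p*·340.2609+(1−p*)·398.7435)/1.07=355.0562; Δ=(340.2609−398.7435)/(145.7111−87.2284)=-1.0000; B=V−Δ·S=454.1794
Node (2,1) S=165.5808: V=(p*·242.5682+(1−p*)·340.2609)/1.07=288.5986; Δ=(242.5682−340.2609)/(243.4038−145.7111)=-1.0000; B=V−Δ·S=454.1794
Node (2,2) S=276.5952: V=(p*·126.1499+(1−p*)·242.5682)/1.07=191.6613; Δ=(126.1499−242.5682)/(406.5949−243.4038)=-0.7134; B=V−Δ·S=388.9804
Node (1,0) S=112.6400: V=(p*·288.5986+(1−p*)·355.0562)/1.07=311.8267; Δ=(288.5986−355.0562)/(165.5808−99.1232)=-1.0000; B=V−Δ·S=424.4667
Node (1,1) S=188.1600: V=(p*·191.6613+(1−p*)·288.5986)/1.07=240.5435; Δ=(191.6613−288.5986)/(276.5952−165.5808)=-0.8732; B=V−Δ·S=404.8440
Node (0,0) S=128.0000: V=(p*·240.5435+(1−p*)·311.8267)/1.07=269.9730; Δ=(240.5435−311.8267)/(188.1600−112.6400)=-0.9439; B=V−Δ·S=390.7921
Self-financing check: at every node Δ·S+B equals the discounted successor values.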